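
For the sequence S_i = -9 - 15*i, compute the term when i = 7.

S_7 = -9 + -15*7 = -9 + -105 = -114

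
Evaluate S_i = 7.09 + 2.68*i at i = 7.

S_7 = 7.09 + 2.68*7 = 7.09 + 18.76 = 25.85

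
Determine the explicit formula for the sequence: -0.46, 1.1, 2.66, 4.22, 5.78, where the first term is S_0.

Check differences: 1.1 - -0.46 = 1.56
2.66 - 1.1 = 1.56
Common difference d = 1.56.
First term a = -0.46.
Formula: S_i = -0.46 + 1.56*i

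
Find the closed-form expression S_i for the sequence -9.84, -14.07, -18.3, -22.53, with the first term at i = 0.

Check differences: -14.07 - -9.84 = -4.23
-18.3 - -14.07 = -4.23
Common difference d = -4.23.
First term a = -9.84.
Formula: S_i = -9.84 - 4.23*i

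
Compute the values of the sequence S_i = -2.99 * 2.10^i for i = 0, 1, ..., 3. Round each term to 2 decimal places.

This is a geometric sequence.
i=0: S_0 = -2.99 * 2.1^0 = -2.99
i=1: S_1 = -2.99 * 2.1^1 ≈ -6.28
i=2: S_2 = -2.99 * 2.1^2 ≈ -13.19
i=3: S_3 = -2.99 * 2.1^3 ≈ -27.69
The first 4 terms are: [-2.99, -6.28, -13.19, -27.69]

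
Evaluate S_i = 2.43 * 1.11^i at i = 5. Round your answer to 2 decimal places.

S_5 = 2.43 * 1.11^5 ≈ 2.43 * 1.6851 ≈ 4.09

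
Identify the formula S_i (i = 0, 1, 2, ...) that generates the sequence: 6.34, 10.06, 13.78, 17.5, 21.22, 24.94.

Check differences: 10.06 - 6.34 = 3.72
13.78 - 10.06 = 3.72
Common difference d = 3.72.
First term a = 6.34.
Formula: S_i = 6.34 + 3.72*i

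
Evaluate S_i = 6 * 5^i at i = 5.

S_5 = 6 * 5^5 = 6 * 3125 = 18750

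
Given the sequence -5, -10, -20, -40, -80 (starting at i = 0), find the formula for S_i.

Check ratios: -10 / -5 = 2.0
Common ratio r = 2.
First term a = -5.
Formula: S_i = -5 * 2^i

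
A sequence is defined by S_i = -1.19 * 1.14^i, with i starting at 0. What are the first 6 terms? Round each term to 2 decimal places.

This is a geometric sequence.
i=0: S_0 = -1.19 * 1.14^0 = -1.19
i=1: S_1 = -1.19 * 1.14^1 ≈ -1.36
i=2: S_2 = -1.19 * 1.14^2 ≈ -1.55
i=3: S_3 = -1.19 * 1.14^3 ≈ -1.76
i=4: S_4 = -1.19 * 1.14^4 ≈ -2.01
i=5: S_5 = -1.19 * 1.14^5 ≈ -2.29
The first 6 terms are: [-1.19, -1.36, -1.55, -1.76, -2.01, -2.29]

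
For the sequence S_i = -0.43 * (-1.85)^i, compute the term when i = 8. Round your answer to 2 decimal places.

S_8 = -0.43 * (-1.85)^8 ≈ -0.43 * 137.2062 ≈ -59.0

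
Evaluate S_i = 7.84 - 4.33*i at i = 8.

S_8 = 7.84 + -4.33*8 = 7.84 + -34.64 = -26.8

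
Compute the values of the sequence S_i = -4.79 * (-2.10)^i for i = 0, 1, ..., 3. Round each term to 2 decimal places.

This is a geometric sequence.
i=0: S_0 = -4.79 * (-2.1)^0 = -4.79
i=1: S_1 = -4.79 * (-2.1)^1 ≈ 10.06
i=2: S_2 = -4.79 * (-2.1)^2 ≈ -21.12
i=3: S_3 = -4.79 * (-2.1)^3 ≈ 44.36
The first 4 terms are: [-4.79, 10.06, -21.12, 44.36]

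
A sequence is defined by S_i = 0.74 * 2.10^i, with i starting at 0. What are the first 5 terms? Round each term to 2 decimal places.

This is a geometric sequence.
i=0: S_0 = 0.74 * 2.1^0 = 0.74
i=1: S_1 = 0.74 * 2.1^1 ≈ 1.55
i=2: S_2 = 0.74 * 2.1^2 ≈ 3.26
i=3: S_3 = 0.74 * 2.1^3 ≈ 6.85
i=4: S_4 = 0.74 * 2.1^4 ≈ 14.39
The first 5 terms are: [0.74, 1.55, 3.26, 6.85, 14.39]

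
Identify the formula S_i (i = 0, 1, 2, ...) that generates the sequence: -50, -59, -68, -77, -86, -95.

Check differences: -59 - -50 = -9
-68 - -59 = -9
Common difference d = -9.
First term a = -50.
Formula: S_i = -50 - 9*i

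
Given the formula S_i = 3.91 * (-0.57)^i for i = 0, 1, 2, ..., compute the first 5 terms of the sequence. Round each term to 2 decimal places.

This is a geometric sequence.
i=0: S_0 = 3.91 * (-0.57)^0 = 3.91
i=1: S_1 = 3.91 * (-0.57)^1 ≈ -2.23
i=2: S_2 = 3.91 * (-0.57)^2 ≈ 1.27
i=3: S_3 = 3.91 * (-0.57)^3 ≈ -0.72
i=4: S_4 = 3.91 * (-0.57)^4 ≈ 0.41
The first 5 terms are: [3.91, -2.23, 1.27, -0.72, 0.41]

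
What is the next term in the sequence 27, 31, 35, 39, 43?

Differences: 31 - 27 = 4
This is an arithmetic sequence with common difference d = 4.
Next term = 43 + 4 = 47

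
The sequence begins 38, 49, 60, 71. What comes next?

Differences: 49 - 38 = 11
This is an arithmetic sequence with common difference d = 11.
Next term = 71 + 11 = 82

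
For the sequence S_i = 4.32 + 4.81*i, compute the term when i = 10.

S_10 = 4.32 + 4.81*10 = 4.32 + 48.1 = 52.42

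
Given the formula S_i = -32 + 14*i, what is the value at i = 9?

S_9 = -32 + 14*9 = -32 + 126 = 94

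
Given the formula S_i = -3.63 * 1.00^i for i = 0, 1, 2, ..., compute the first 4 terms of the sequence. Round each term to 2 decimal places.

This is a geometric sequence.
i=0: S_0 = -3.63 * 1.0^0 = -3.63
i=1: S_1 = -3.63 * 1.0^1 = -3.63
i=2: S_2 = -3.63 * 1.0^2 = -3.63
i=3: S_3 = -3.63 * 1.0^3 = -3.63
The first 4 terms are: [-3.63, -3.63, -3.63, -3.63]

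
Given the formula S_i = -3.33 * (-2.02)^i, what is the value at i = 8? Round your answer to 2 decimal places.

S_8 = -3.33 * (-2.02)^8 ≈ -3.33 * 277.2113 ≈ -923.11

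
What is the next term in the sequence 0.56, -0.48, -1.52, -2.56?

Differences: -0.48 - 0.56 = -1.04
This is an arithmetic sequence with common difference d = -1.04.
Next term = -2.56 + -1.04 = -3.6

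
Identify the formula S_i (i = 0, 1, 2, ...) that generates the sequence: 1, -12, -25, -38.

Check differences: -12 - 1 = -13
-25 - -12 = -13
Common difference d = -13.
First term a = 1.
Formula: S_i = 1 - 13*i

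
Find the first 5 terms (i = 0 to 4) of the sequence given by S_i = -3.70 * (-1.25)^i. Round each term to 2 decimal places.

This is a geometric sequence.
i=0: S_0 = -3.7 * (-1.25)^0 = -3.7
i=1: S_1 = -3.7 * (-1.25)^1 ≈ 4.63
i=2: S_2 = -3.7 * (-1.25)^2 ≈ -5.78
i=3: S_3 = -3.7 * (-1.25)^3 ≈ 7.23
i=4: S_4 = -3.7 * (-1.25)^4 ≈ -9.03
The first 5 terms are: [-3.7, 4.63, -5.78, 7.23, -9.03]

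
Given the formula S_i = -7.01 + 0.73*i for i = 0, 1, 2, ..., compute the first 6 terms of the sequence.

This is an arithmetic sequence.
i=0: S_0 = -7.01 + 0.73*0 = -7.01
i=1: S_1 = -7.01 + 0.73*1 = -6.28
i=2: S_2 = -7.01 + 0.73*2 = -5.55
i=3: S_3 = -7.01 + 0.73*3 = -4.82
i=4: S_4 = -7.01 + 0.73*4 = -4.09
i=5: S_5 = -7.01 + 0.73*5 = -3.36
The first 6 terms are: [-7.01, -6.28, -5.55, -4.82, -4.09, -3.36]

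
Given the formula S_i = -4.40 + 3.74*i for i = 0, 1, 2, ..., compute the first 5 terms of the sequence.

This is an arithmetic sequence.
i=0: S_0 = -4.4 + 3.74*0 = -4.4
i=1: S_1 = -4.4 + 3.74*1 = -0.66
i=2: S_2 = -4.4 + 3.74*2 = 3.08
i=3: S_3 = -4.4 + 3.74*3 = 6.82
i=4: S_4 = -4.4 + 3.74*4 = 10.56
The first 5 terms are: [-4.4, -0.66, 3.08, 6.82, 10.56]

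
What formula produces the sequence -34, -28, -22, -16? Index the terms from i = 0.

Check differences: -28 - -34 = 6
-22 - -28 = 6
Common difference d = 6.
First term a = -34.
Formula: S_i = -34 + 6*i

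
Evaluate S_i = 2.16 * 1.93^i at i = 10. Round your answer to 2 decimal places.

S_10 = 2.16 * 1.93^10 ≈ 2.16 * 717.089 ≈ 1548.91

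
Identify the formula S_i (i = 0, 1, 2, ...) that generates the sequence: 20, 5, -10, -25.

Check differences: 5 - 20 = -15
-10 - 5 = -15
Common difference d = -15.
First term a = 20.
Formula: S_i = 20 - 15*i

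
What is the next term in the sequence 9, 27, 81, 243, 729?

Ratios: 27 / 9 = 3.0
This is a geometric sequence with common ratio r = 3.
Next term = 729 * 3 = 2187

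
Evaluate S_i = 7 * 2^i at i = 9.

S_9 = 7 * 2^9 = 7 * 512 = 3584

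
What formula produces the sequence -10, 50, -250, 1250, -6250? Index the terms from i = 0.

Check ratios: 50 / -10 = -5.0
Common ratio r = -5.
First term a = -10.
Formula: S_i = -10 * (-5)^i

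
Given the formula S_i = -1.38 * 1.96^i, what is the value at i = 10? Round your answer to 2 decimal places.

S_10 = -1.38 * 1.96^10 ≈ -1.38 * 836.6826 ≈ -1154.62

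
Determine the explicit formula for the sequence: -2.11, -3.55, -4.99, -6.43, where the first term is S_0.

Check differences: -3.55 - -2.11 = -1.44
-4.99 - -3.55 = -1.44
Common difference d = -1.44.
First term a = -2.11.
Formula: S_i = -2.11 - 1.44*i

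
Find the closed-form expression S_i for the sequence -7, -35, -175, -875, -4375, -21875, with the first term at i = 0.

Check ratios: -35 / -7 = 5.0
Common ratio r = 5.
First term a = -7.
Formula: S_i = -7 * 5^i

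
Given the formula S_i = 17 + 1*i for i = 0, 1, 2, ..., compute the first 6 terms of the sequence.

This is an arithmetic sequence.
i=0: S_0 = 17 + 1*0 = 17
i=1: S_1 = 17 + 1*1 = 18
i=2: S_2 = 17 + 1*2 = 19
i=3: S_3 = 17 + 1*3 = 20
i=4: S_4 = 17 + 1*4 = 21
i=5: S_5 = 17 + 1*5 = 22
The first 6 terms are: [17, 18, 19, 20, 21, 22]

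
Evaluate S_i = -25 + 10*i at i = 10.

S_10 = -25 + 10*10 = -25 + 100 = 75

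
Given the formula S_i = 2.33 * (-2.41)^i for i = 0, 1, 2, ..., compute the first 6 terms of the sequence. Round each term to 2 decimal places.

This is a geometric sequence.
i=0: S_0 = 2.33 * (-2.41)^0 = 2.33
i=1: S_1 = 2.33 * (-2.41)^1 ≈ -5.62
i=2: S_2 = 2.33 * (-2.41)^2 ≈ 13.53
i=3: S_3 = 2.33 * (-2.41)^3 ≈ -32.61
i=4: S_4 = 2.33 * (-2.41)^4 ≈ 78.6
i=5: S_5 = 2.33 * (-2.41)^5 ≈ -189.43
The first 6 terms are: [2.33, -5.62, 13.53, -32.61, 78.6, -189.43]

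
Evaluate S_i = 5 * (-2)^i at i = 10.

S_10 = 5 * (-2)^10 = 5 * 1024 = 5120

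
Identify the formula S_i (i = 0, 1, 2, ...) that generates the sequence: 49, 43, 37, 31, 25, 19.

Check differences: 43 - 49 = -6
37 - 43 = -6
Common difference d = -6.
First term a = 49.
Formula: S_i = 49 - 6*i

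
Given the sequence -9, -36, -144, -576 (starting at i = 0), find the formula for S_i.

Check ratios: -36 / -9 = 4.0
Common ratio r = 4.
First term a = -9.
Formula: S_i = -9 * 4^i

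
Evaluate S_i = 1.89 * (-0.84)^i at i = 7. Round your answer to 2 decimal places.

S_7 = 1.89 * (-0.84)^7 ≈ 1.89 * -0.2951 ≈ -0.56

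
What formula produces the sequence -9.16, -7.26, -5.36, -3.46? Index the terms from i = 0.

Check differences: -7.26 - -9.16 = 1.9
-5.36 - -7.26 = 1.9
Common difference d = 1.9.
First term a = -9.16.
Formula: S_i = -9.16 + 1.90*i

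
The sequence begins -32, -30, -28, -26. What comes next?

Differences: -30 - -32 = 2
This is an arithmetic sequence with common difference d = 2.
Next term = -26 + 2 = -24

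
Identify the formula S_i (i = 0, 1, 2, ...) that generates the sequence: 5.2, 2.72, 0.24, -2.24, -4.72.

Check differences: 2.72 - 5.2 = -2.48
0.24 - 2.72 = -2.48
Common difference d = -2.48.
First term a = 5.2.
Formula: S_i = 5.20 - 2.48*i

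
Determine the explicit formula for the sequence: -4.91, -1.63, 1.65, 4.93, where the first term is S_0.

Check differences: -1.63 - -4.91 = 3.28
1.65 - -1.63 = 3.28
Common difference d = 3.28.
First term a = -4.91.
Formula: S_i = -4.91 + 3.28*i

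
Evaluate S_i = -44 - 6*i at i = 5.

S_5 = -44 + -6*5 = -44 + -30 = -74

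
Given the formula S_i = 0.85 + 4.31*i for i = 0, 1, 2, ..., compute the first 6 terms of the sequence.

This is an arithmetic sequence.
i=0: S_0 = 0.85 + 4.31*0 = 0.85
i=1: S_1 = 0.85 + 4.31*1 = 5.16
i=2: S_2 = 0.85 + 4.31*2 = 9.47
i=3: S_3 = 0.85 + 4.31*3 = 13.78
i=4: S_4 = 0.85 + 4.31*4 = 18.09
i=5: S_5 = 0.85 + 4.31*5 = 22.4
The first 6 terms are: [0.85, 5.16, 9.47, 13.78, 18.09, 22.4]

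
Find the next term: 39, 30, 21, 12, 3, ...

Differences: 30 - 39 = -9
This is an arithmetic sequence with common difference d = -9.
Next term = 3 + -9 = -6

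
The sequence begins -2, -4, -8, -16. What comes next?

Ratios: -4 / -2 = 2.0
This is a geometric sequence with common ratio r = 2.
Next term = -16 * 2 = -32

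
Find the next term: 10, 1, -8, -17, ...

Differences: 1 - 10 = -9
This is an arithmetic sequence with common difference d = -9.
Next term = -17 + -9 = -26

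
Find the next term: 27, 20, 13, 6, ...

Differences: 20 - 27 = -7
This is an arithmetic sequence with common difference d = -7.
Next term = 6 + -7 = -1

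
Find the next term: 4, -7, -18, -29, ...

Differences: -7 - 4 = -11
This is an arithmetic sequence with common difference d = -11.
Next term = -29 + -11 = -40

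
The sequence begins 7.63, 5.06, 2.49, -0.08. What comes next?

Differences: 5.06 - 7.63 = -2.57
This is an arithmetic sequence with common difference d = -2.57.
Next term = -0.08 + -2.57 = -2.65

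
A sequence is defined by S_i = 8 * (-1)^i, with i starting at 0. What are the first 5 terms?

This is a geometric sequence.
i=0: S_0 = 8 * (-1)^0 = 8
i=1: S_1 = 8 * (-1)^1 = -8
i=2: S_2 = 8 * (-1)^2 = 8
i=3: S_3 = 8 * (-1)^3 = -8
i=4: S_4 = 8 * (-1)^4 = 8
The first 5 terms are: [8, -8, 8, -8, 8]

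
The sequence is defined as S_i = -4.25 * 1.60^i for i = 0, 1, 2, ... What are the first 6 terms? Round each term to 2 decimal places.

This is a geometric sequence.
i=0: S_0 = -4.25 * 1.6^0 = -4.25
i=1: S_1 = -4.25 * 1.6^1 = -6.8
i=2: S_2 = -4.25 * 1.6^2 = -10.88
i=3: S_3 = -4.25 * 1.6^3 ≈ -17.41
i=4: S_4 = -4.25 * 1.6^4 ≈ -27.85
i=5: S_5 = -4.25 * 1.6^5 ≈ -44.56
The first 6 terms are: [-4.25, -6.8, -10.88, -17.41, -27.85, -44.56]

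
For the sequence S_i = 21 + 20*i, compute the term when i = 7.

S_7 = 21 + 20*7 = 21 + 140 = 161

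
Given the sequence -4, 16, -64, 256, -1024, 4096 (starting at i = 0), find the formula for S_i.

Check ratios: 16 / -4 = -4.0
Common ratio r = -4.
First term a = -4.
Formula: S_i = -4 * (-4)^i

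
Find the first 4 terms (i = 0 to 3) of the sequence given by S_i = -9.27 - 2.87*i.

This is an arithmetic sequence.
i=0: S_0 = -9.27 + -2.87*0 = -9.27
i=1: S_1 = -9.27 + -2.87*1 = -12.14
i=2: S_2 = -9.27 + -2.87*2 = -15.01
i=3: S_3 = -9.27 + -2.87*3 = -17.88
The first 4 terms are: [-9.27, -12.14, -15.01, -17.88]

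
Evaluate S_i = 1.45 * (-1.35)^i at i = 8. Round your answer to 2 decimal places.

S_8 = 1.45 * (-1.35)^8 ≈ 1.45 * 11.0324 ≈ 16.0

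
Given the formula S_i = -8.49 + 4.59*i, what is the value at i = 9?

S_9 = -8.49 + 4.59*9 = -8.49 + 41.31 = 32.82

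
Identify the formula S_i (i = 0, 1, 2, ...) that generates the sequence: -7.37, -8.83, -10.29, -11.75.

Check differences: -8.83 - -7.37 = -1.46
-10.29 - -8.83 = -1.46
Common difference d = -1.46.
First term a = -7.37.
Formula: S_i = -7.37 - 1.46*i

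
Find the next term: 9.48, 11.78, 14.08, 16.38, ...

Differences: 11.78 - 9.48 = 2.3
This is an arithmetic sequence with common difference d = 2.3.
Next term = 16.38 + 2.3 = 18.68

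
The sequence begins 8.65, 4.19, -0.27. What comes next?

Differences: 4.19 - 8.65 = -4.46
This is an arithmetic sequence with common difference d = -4.46.
Next term = -0.27 + -4.46 = -4.73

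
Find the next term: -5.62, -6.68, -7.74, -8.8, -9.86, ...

Differences: -6.68 - -5.62 = -1.06
This is an arithmetic sequence with common difference d = -1.06.
Next term = -9.86 + -1.06 = -10.92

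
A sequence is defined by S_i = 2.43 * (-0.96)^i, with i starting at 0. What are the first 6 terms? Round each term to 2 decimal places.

This is a geometric sequence.
i=0: S_0 = 2.43 * (-0.96)^0 = 2.43
i=1: S_1 = 2.43 * (-0.96)^1 ≈ -2.33
i=2: S_2 = 2.43 * (-0.96)^2 ≈ 2.24
i=3: S_3 = 2.43 * (-0.96)^3 ≈ -2.15
i=4: S_4 = 2.43 * (-0.96)^4 ≈ 2.06
i=5: S_5 = 2.43 * (-0.96)^5 ≈ -1.98
The first 6 terms are: [2.43, -2.33, 2.24, -2.15, 2.06, -1.98]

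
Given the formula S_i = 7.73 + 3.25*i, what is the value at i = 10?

S_10 = 7.73 + 3.25*10 = 7.73 + 32.5 = 40.23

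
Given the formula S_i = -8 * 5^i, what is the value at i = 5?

S_5 = -8 * 5^5 = -8 * 3125 = -25000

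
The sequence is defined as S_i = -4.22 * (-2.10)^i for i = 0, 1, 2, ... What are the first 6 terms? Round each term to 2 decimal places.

This is a geometric sequence.
i=0: S_0 = -4.22 * (-2.1)^0 = -4.22
i=1: S_1 = -4.22 * (-2.1)^1 ≈ 8.86
i=2: S_2 = -4.22 * (-2.1)^2 ≈ -18.61
i=3: S_3 = -4.22 * (-2.1)^3 ≈ 39.08
i=4: S_4 = -4.22 * (-2.1)^4 ≈ -82.07
i=5: S_5 = -4.22 * (-2.1)^5 ≈ 172.35
The first 6 terms are: [-4.22, 8.86, -18.61, 39.08, -82.07, 172.35]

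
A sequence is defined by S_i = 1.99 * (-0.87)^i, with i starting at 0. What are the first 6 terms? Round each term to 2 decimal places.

This is a geometric sequence.
i=0: S_0 = 1.99 * (-0.87)^0 = 1.99
i=1: S_1 = 1.99 * (-0.87)^1 ≈ -1.73
i=2: S_2 = 1.99 * (-0.87)^2 ≈ 1.51
i=3: S_3 = 1.99 * (-0.87)^3 ≈ -1.31
i=4: S_4 = 1.99 * (-0.87)^4 ≈ 1.14
i=5: S_5 = 1.99 * (-0.87)^5 ≈ -0.99
The first 6 terms are: [1.99, -1.73, 1.51, -1.31, 1.14, -0.99]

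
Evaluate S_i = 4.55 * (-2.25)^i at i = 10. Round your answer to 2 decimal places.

S_10 = 4.55 * (-2.25)^10 ≈ 4.55 * 3325.2567 ≈ 15129.92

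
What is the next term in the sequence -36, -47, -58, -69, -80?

Differences: -47 - -36 = -11
This is an arithmetic sequence with common difference d = -11.
Next term = -80 + -11 = -91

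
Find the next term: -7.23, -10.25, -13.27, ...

Differences: -10.25 - -7.23 = -3.02
This is an arithmetic sequence with common difference d = -3.02.
Next term = -13.27 + -3.02 = -16.29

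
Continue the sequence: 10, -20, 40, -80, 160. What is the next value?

Ratios: -20 / 10 = -2.0
This is a geometric sequence with common ratio r = -2.
Next term = 160 * -2 = -320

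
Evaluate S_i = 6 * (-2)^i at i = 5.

S_5 = 6 * (-2)^5 = 6 * -32 = -192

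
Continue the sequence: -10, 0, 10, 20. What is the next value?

Differences: 0 - -10 = 10
This is an arithmetic sequence with common difference d = 10.
Next term = 20 + 10 = 30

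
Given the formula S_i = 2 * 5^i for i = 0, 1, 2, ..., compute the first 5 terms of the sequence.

This is a geometric sequence.
i=0: S_0 = 2 * 5^0 = 2
i=1: S_1 = 2 * 5^1 = 10
i=2: S_2 = 2 * 5^2 = 50
i=3: S_3 = 2 * 5^3 = 250
i=4: S_4 = 2 * 5^4 = 1250
The first 5 terms are: [2, 10, 50, 250, 1250]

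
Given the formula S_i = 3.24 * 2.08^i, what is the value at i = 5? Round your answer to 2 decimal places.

S_5 = 3.24 * 2.08^5 ≈ 3.24 * 38.9329 ≈ 126.14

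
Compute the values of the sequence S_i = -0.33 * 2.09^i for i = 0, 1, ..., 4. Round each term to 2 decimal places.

This is a geometric sequence.
i=0: S_0 = -0.33 * 2.09^0 = -0.33
i=1: S_1 = -0.33 * 2.09^1 ≈ -0.69
i=2: S_2 = -0.33 * 2.09^2 ≈ -1.44
i=3: S_3 = -0.33 * 2.09^3 ≈ -3.01
i=4: S_4 = -0.33 * 2.09^4 ≈ -6.3
The first 5 terms are: [-0.33, -0.69, -1.44, -3.01, -6.3]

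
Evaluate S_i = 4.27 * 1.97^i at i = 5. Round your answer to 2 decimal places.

S_5 = 4.27 * 1.97^5 ≈ 4.27 * 29.6709 ≈ 126.69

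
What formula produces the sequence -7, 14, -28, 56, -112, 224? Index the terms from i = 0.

Check ratios: 14 / -7 = -2.0
Common ratio r = -2.
First term a = -7.
Formula: S_i = -7 * (-2)^i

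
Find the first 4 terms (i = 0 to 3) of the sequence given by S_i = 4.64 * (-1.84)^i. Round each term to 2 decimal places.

This is a geometric sequence.
i=0: S_0 = 4.64 * (-1.84)^0 = 4.64
i=1: S_1 = 4.64 * (-1.84)^1 ≈ -8.54
i=2: S_2 = 4.64 * (-1.84)^2 ≈ 15.71
i=3: S_3 = 4.64 * (-1.84)^3 ≈ -28.9
The first 4 terms are: [4.64, -8.54, 15.71, -28.9]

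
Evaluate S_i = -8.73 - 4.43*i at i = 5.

S_5 = -8.73 + -4.43*5 = -8.73 + -22.15 = -30.88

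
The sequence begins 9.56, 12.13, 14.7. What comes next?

Differences: 12.13 - 9.56 = 2.57
This is an arithmetic sequence with common difference d = 2.57.
Next term = 14.7 + 2.57 = 17.27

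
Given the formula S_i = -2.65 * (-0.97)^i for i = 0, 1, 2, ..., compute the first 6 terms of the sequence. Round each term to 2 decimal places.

This is a geometric sequence.
i=0: S_0 = -2.65 * (-0.97)^0 = -2.65
i=1: S_1 = -2.65 * (-0.97)^1 ≈ 2.57
i=2: S_2 = -2.65 * (-0.97)^2 ≈ -2.49
i=3: S_3 = -2.65 * (-0.97)^3 ≈ 2.42
i=4: S_4 = -2.65 * (-0.97)^4 ≈ -2.35
i=5: S_5 = -2.65 * (-0.97)^5 ≈ 2.28
The first 6 terms are: [-2.65, 2.57, -2.49, 2.42, -2.35, 2.28]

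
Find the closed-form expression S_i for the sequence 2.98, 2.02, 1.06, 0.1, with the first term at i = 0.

Check differences: 2.02 - 2.98 = -0.96
1.06 - 2.02 = -0.96
Common difference d = -0.96.
First term a = 2.98.
Formula: S_i = 2.98 - 0.96*i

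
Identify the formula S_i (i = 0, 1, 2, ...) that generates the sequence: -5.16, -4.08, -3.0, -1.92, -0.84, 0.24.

Check differences: -4.08 - -5.16 = 1.08
-3.0 - -4.08 = 1.08
Common difference d = 1.08.
First term a = -5.16.
Formula: S_i = -5.16 + 1.08*i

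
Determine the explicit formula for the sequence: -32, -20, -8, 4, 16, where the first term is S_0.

Check differences: -20 - -32 = 12
-8 - -20 = 12
Common difference d = 12.
First term a = -32.
Formula: S_i = -32 + 12*i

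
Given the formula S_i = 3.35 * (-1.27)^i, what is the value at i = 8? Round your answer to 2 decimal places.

S_8 = 3.35 * (-1.27)^8 ≈ 3.35 * 6.7675 ≈ 22.67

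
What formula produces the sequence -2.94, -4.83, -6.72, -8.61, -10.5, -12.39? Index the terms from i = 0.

Check differences: -4.83 - -2.94 = -1.89
-6.72 - -4.83 = -1.89
Common difference d = -1.89.
First term a = -2.94.
Formula: S_i = -2.94 - 1.89*i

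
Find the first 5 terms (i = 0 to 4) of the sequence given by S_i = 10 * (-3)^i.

This is a geometric sequence.
i=0: S_0 = 10 * (-3)^0 = 10
i=1: S_1 = 10 * (-3)^1 = -30
i=2: S_2 = 10 * (-3)^2 = 90
i=3: S_3 = 10 * (-3)^3 = -270
i=4: S_4 = 10 * (-3)^4 = 810
The first 5 terms are: [10, -30, 90, -270, 810]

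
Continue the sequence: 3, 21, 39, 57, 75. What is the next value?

Differences: 21 - 3 = 18
This is an arithmetic sequence with common difference d = 18.
Next term = 75 + 18 = 93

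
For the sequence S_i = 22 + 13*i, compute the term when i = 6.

S_6 = 22 + 13*6 = 22 + 78 = 100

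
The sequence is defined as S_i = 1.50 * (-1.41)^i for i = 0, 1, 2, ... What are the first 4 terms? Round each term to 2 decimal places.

This is a geometric sequence.
i=0: S_0 = 1.5 * (-1.41)^0 = 1.5
i=1: S_1 = 1.5 * (-1.41)^1 ≈ -2.12
i=2: S_2 = 1.5 * (-1.41)^2 ≈ 2.98
i=3: S_3 = 1.5 * (-1.41)^3 ≈ -4.2
The first 4 terms are: [1.5, -2.12, 2.98, -4.2]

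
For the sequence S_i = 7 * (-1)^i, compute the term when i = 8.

S_8 = 7 * (-1)^8 = 7 * 1 = 7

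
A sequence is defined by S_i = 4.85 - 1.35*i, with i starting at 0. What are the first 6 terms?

This is an arithmetic sequence.
i=0: S_0 = 4.85 + -1.35*0 = 4.85
i=1: S_1 = 4.85 + -1.35*1 = 3.5
i=2: S_2 = 4.85 + -1.35*2 = 2.15
i=3: S_3 = 4.85 + -1.35*3 = 0.8
i=4: S_4 = 4.85 + -1.35*4 = -0.55
i=5: S_5 = 4.85 + -1.35*5 = -1.9
The first 6 terms are: [4.85, 3.5, 2.15, 0.8, -0.55, -1.9]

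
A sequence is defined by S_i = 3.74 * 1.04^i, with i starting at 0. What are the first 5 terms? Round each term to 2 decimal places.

This is a geometric sequence.
i=0: S_0 = 3.74 * 1.04^0 = 3.74
i=1: S_1 = 3.74 * 1.04^1 ≈ 3.89
i=2: S_2 = 3.74 * 1.04^2 ≈ 4.05
i=3: S_3 = 3.74 * 1.04^3 ≈ 4.21
i=4: S_4 = 3.74 * 1.04^4 ≈ 4.38
The first 5 terms are: [3.74, 3.89, 4.05, 4.21, 4.38]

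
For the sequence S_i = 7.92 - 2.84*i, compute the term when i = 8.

S_8 = 7.92 + -2.84*8 = 7.92 + -22.72 = -14.8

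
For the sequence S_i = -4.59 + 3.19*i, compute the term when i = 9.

S_9 = -4.59 + 3.19*9 = -4.59 + 28.71 = 24.12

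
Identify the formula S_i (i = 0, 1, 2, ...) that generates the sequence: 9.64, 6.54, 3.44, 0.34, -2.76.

Check differences: 6.54 - 9.64 = -3.1
3.44 - 6.54 = -3.1
Common difference d = -3.1.
First term a = 9.64.
Formula: S_i = 9.64 - 3.10*i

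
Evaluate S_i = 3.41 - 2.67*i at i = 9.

S_9 = 3.41 + -2.67*9 = 3.41 + -24.03 = -20.62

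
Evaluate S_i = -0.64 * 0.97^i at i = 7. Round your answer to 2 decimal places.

S_7 = -0.64 * 0.97^7 ≈ -0.64 * 0.808 ≈ -0.52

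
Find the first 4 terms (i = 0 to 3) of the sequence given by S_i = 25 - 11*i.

This is an arithmetic sequence.
i=0: S_0 = 25 + -11*0 = 25
i=1: S_1 = 25 + -11*1 = 14
i=2: S_2 = 25 + -11*2 = 3
i=3: S_3 = 25 + -11*3 = -8
The first 4 terms are: [25, 14, 3, -8]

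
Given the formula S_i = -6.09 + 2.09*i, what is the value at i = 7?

S_7 = -6.09 + 2.09*7 = -6.09 + 14.63 = 8.54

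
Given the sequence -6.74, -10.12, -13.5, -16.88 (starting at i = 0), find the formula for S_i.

Check differences: -10.12 - -6.74 = -3.38
-13.5 - -10.12 = -3.38
Common difference d = -3.38.
First term a = -6.74.
Formula: S_i = -6.74 - 3.38*i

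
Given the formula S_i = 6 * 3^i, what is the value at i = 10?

S_10 = 6 * 3^10 = 6 * 59049 = 354294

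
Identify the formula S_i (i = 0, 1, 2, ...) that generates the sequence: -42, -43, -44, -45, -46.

Check differences: -43 - -42 = -1
-44 - -43 = -1
Common difference d = -1.
First term a = -42.
Formula: S_i = -42 - 1*i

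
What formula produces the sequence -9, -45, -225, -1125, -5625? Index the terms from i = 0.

Check ratios: -45 / -9 = 5.0
Common ratio r = 5.
First term a = -9.
Formula: S_i = -9 * 5^i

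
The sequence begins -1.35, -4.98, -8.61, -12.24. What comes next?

Differences: -4.98 - -1.35 = -3.63
This is an arithmetic sequence with common difference d = -3.63.
Next term = -12.24 + -3.63 = -15.87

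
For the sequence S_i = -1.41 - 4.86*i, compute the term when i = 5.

S_5 = -1.41 + -4.86*5 = -1.41 + -24.3 = -25.71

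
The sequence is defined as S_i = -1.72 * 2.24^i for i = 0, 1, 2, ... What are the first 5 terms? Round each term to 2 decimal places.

This is a geometric sequence.
i=0: S_0 = -1.72 * 2.24^0 = -1.72
i=1: S_1 = -1.72 * 2.24^1 ≈ -3.85
i=2: S_2 = -1.72 * 2.24^2 ≈ -8.63
i=3: S_3 = -1.72 * 2.24^3 ≈ -19.33
i=4: S_4 = -1.72 * 2.24^4 ≈ -43.3
The first 5 terms are: [-1.72, -3.85, -8.63, -19.33, -43.3]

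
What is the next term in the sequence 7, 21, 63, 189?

Ratios: 21 / 7 = 3.0
This is a geometric sequence with common ratio r = 3.
Next term = 189 * 3 = 567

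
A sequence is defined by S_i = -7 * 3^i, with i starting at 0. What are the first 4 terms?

This is a geometric sequence.
i=0: S_0 = -7 * 3^0 = -7
i=1: S_1 = -7 * 3^1 = -21
i=2: S_2 = -7 * 3^2 = -63
i=3: S_3 = -7 * 3^3 = -189
The first 4 terms are: [-7, -21, -63, -189]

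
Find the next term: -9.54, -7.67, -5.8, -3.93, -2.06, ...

Differences: -7.67 - -9.54 = 1.87
This is an arithmetic sequence with common difference d = 1.87.
Next term = -2.06 + 1.87 = -0.19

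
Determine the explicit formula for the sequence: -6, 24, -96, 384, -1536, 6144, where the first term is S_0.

Check ratios: 24 / -6 = -4.0
Common ratio r = -4.
First term a = -6.
Formula: S_i = -6 * (-4)^i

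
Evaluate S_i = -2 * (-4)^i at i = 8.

S_8 = -2 * (-4)^8 = -2 * 65536 = -131072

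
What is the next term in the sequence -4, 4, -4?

Ratios: 4 / -4 = -1.0
This is a geometric sequence with common ratio r = -1.
Next term = -4 * -1 = 4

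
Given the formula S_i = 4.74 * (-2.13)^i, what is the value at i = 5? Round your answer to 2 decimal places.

S_5 = 4.74 * (-2.13)^5 ≈ 4.74 * -43.8428 ≈ -207.81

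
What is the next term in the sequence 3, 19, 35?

Differences: 19 - 3 = 16
This is an arithmetic sequence with common difference d = 16.
Next term = 35 + 16 = 51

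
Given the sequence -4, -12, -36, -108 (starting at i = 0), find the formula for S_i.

Check ratios: -12 / -4 = 3.0
Common ratio r = 3.
First term a = -4.
Formula: S_i = -4 * 3^i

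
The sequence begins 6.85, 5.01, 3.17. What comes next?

Differences: 5.01 - 6.85 = -1.84
This is an arithmetic sequence with common difference d = -1.84.
Next term = 3.17 + -1.84 = 1.33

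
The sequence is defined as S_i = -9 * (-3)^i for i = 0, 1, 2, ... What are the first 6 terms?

This is a geometric sequence.
i=0: S_0 = -9 * (-3)^0 = -9
i=1: S_1 = -9 * (-3)^1 = 27
i=2: S_2 = -9 * (-3)^2 = -81
i=3: S_3 = -9 * (-3)^3 = 243
i=4: S_4 = -9 * (-3)^4 = -729
i=5: S_5 = -9 * (-3)^5 = 2187
The first 6 terms are: [-9, 27, -81, 243, -729, 2187]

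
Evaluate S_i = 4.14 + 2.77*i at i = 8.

S_8 = 4.14 + 2.77*8 = 4.14 + 22.16 = 26.3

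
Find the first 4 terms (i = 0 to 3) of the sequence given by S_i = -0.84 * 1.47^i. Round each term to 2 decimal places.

This is a geometric sequence.
i=0: S_0 = -0.84 * 1.47^0 = -0.84
i=1: S_1 = -0.84 * 1.47^1 ≈ -1.23
i=2: S_2 = -0.84 * 1.47^2 ≈ -1.82
i=3: S_3 = -0.84 * 1.47^3 ≈ -2.67
The first 4 terms are: [-0.84, -1.23, -1.82, -2.67]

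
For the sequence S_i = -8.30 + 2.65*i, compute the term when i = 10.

S_10 = -8.3 + 2.65*10 = -8.3 + 26.5 = 18.2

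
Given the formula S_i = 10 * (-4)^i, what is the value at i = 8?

S_8 = 10 * (-4)^8 = 10 * 65536 = 655360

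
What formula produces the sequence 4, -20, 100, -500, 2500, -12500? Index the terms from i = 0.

Check ratios: -20 / 4 = -5.0
Common ratio r = -5.
First term a = 4.
Formula: S_i = 4 * (-5)^i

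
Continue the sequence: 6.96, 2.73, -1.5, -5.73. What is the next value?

Differences: 2.73 - 6.96 = -4.23
This is an arithmetic sequence with common difference d = -4.23.
Next term = -5.73 + -4.23 = -9.96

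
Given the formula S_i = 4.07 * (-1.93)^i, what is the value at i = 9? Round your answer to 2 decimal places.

S_9 = 4.07 * (-1.93)^9 ≈ 4.07 * -371.5487 ≈ -1512.2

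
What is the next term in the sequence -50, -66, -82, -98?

Differences: -66 - -50 = -16
This is an arithmetic sequence with common difference d = -16.
Next term = -98 + -16 = -114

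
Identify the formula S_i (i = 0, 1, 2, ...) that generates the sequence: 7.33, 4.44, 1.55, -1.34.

Check differences: 4.44 - 7.33 = -2.89
1.55 - 4.44 = -2.89
Common difference d = -2.89.
First term a = 7.33.
Formula: S_i = 7.33 - 2.89*i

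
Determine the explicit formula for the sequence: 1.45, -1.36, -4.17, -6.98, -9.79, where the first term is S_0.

Check differences: -1.36 - 1.45 = -2.81
-4.17 - -1.36 = -2.81
Common difference d = -2.81.
First term a = 1.45.
Formula: S_i = 1.45 - 2.81*i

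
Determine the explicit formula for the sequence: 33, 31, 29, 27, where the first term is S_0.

Check differences: 31 - 33 = -2
29 - 31 = -2
Common difference d = -2.
First term a = 33.
Formula: S_i = 33 - 2*i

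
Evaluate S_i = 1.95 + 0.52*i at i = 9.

S_9 = 1.95 + 0.52*9 = 1.95 + 4.68 = 6.63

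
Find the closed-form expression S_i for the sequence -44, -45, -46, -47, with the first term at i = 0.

Check differences: -45 - -44 = -1
-46 - -45 = -1
Common difference d = -1.
First term a = -44.
Formula: S_i = -44 - 1*i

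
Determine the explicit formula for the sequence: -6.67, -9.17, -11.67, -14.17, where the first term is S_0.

Check differences: -9.17 - -6.67 = -2.5
-11.67 - -9.17 = -2.5
Common difference d = -2.5.
First term a = -6.67.
Formula: S_i = -6.67 - 2.50*i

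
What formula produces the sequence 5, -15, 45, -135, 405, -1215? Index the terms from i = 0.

Check ratios: -15 / 5 = -3.0
Common ratio r = -3.
First term a = 5.
Formula: S_i = 5 * (-3)^i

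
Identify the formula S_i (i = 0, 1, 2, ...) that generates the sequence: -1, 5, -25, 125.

Check ratios: 5 / -1 = -5.0
Common ratio r = -5.
First term a = -1.
Formula: S_i = -1 * (-5)^i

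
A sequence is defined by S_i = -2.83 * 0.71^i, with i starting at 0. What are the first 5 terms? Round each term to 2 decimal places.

This is a geometric sequence.
i=0: S_0 = -2.83 * 0.71^0 = -2.83
i=1: S_1 = -2.83 * 0.71^1 ≈ -2.01
i=2: S_2 = -2.83 * 0.71^2 ≈ -1.43
i=3: S_3 = -2.83 * 0.71^3 ≈ -1.01
i=4: S_4 = -2.83 * 0.71^4 ≈ -0.72
The first 5 terms are: [-2.83, -2.01, -1.43, -1.01, -0.72]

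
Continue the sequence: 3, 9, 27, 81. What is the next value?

Ratios: 9 / 3 = 3.0
This is a geometric sequence with common ratio r = 3.
Next term = 81 * 3 = 243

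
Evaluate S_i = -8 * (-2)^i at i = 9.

S_9 = -8 * (-2)^9 = -8 * -512 = 4096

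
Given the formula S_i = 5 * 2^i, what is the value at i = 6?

S_6 = 5 * 2^6 = 5 * 64 = 320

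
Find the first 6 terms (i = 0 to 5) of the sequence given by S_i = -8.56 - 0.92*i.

This is an arithmetic sequence.
i=0: S_0 = -8.56 + -0.92*0 = -8.56
i=1: S_1 = -8.56 + -0.92*1 = -9.48
i=2: S_2 = -8.56 + -0.92*2 = -10.4
i=3: S_3 = -8.56 + -0.92*3 = -11.32
i=4: S_4 = -8.56 + -0.92*4 = -12.24
i=5: S_5 = -8.56 + -0.92*5 = -13.16
The first 6 terms are: [-8.56, -9.48, -10.4, -11.32, -12.24, -13.16]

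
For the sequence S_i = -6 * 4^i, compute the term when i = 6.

S_6 = -6 * 4^6 = -6 * 4096 = -24576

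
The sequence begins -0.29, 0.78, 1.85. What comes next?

Differences: 0.78 - -0.29 = 1.07
This is an arithmetic sequence with common difference d = 1.07.
Next term = 1.85 + 1.07 = 2.92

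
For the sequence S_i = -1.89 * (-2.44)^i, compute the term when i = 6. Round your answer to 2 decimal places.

S_6 = -1.89 * (-2.44)^6 ≈ -1.89 * 211.0275 ≈ -398.84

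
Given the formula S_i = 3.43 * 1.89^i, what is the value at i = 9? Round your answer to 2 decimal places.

S_9 = 3.43 * 1.89^9 ≈ 3.43 * 307.7204 ≈ 1055.48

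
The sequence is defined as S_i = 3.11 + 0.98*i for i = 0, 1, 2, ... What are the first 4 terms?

This is an arithmetic sequence.
i=0: S_0 = 3.11 + 0.98*0 = 3.11
i=1: S_1 = 3.11 + 0.98*1 = 4.09
i=2: S_2 = 3.11 + 0.98*2 = 5.07
i=3: S_3 = 3.11 + 0.98*3 = 6.05
The first 4 terms are: [3.11, 4.09, 5.07, 6.05]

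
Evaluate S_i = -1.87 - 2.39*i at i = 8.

S_8 = -1.87 + -2.39*8 = -1.87 + -19.12 = -20.99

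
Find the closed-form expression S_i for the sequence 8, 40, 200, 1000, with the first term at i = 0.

Check ratios: 40 / 8 = 5.0
Common ratio r = 5.
First term a = 8.
Formula: S_i = 8 * 5^i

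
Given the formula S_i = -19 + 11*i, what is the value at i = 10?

S_10 = -19 + 11*10 = -19 + 110 = 91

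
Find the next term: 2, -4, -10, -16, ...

Differences: -4 - 2 = -6
This is an arithmetic sequence with common difference d = -6.
Next term = -16 + -6 = -22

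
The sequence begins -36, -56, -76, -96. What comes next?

Differences: -56 - -36 = -20
This is an arithmetic sequence with common difference d = -20.
Next term = -96 + -20 = -116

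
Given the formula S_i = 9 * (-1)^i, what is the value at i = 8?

S_8 = 9 * (-1)^8 = 9 * 1 = 9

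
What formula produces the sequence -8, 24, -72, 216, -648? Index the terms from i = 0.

Check ratios: 24 / -8 = -3.0
Common ratio r = -3.
First term a = -8.
Formula: S_i = -8 * (-3)^i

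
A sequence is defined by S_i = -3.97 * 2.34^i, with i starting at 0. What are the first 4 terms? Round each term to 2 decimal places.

This is a geometric sequence.
i=0: S_0 = -3.97 * 2.34^0 = -3.97
i=1: S_1 = -3.97 * 2.34^1 ≈ -9.29
i=2: S_2 = -3.97 * 2.34^2 ≈ -21.74
i=3: S_3 = -3.97 * 2.34^3 ≈ -50.87
The first 4 terms are: [-3.97, -9.29, -21.74, -50.87]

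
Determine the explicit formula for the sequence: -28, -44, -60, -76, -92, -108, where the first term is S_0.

Check differences: -44 - -28 = -16
-60 - -44 = -16
Common difference d = -16.
First term a = -28.
Formula: S_i = -28 - 16*i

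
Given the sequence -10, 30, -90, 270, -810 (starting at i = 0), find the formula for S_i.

Check ratios: 30 / -10 = -3.0
Common ratio r = -3.
First term a = -10.
Formula: S_i = -10 * (-3)^i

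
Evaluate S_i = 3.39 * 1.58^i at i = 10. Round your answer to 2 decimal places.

S_10 = 3.39 * 1.58^10 ≈ 3.39 * 96.9551 ≈ 328.68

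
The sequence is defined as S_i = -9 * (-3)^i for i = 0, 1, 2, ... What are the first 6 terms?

This is a geometric sequence.
i=0: S_0 = -9 * (-3)^0 = -9
i=1: S_1 = -9 * (-3)^1 = 27
i=2: S_2 = -9 * (-3)^2 = -81
i=3: S_3 = -9 * (-3)^3 = 243
i=4: S_4 = -9 * (-3)^4 = -729
i=5: S_5 = -9 * (-3)^5 = 2187
The first 6 terms are: [-9, 27, -81, 243, -729, 2187]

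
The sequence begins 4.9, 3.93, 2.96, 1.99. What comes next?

Differences: 3.93 - 4.9 = -0.97
This is an arithmetic sequence with common difference d = -0.97.
Next term = 1.99 + -0.97 = 1.02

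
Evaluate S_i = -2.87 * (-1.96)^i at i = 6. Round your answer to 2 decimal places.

S_6 = -2.87 * (-1.96)^6 ≈ -2.87 * 56.6939 ≈ -162.71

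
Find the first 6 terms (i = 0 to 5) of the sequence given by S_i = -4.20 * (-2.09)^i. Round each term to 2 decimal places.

This is a geometric sequence.
i=0: S_0 = -4.2 * (-2.09)^0 = -4.2
i=1: S_1 = -4.2 * (-2.09)^1 ≈ 8.78
i=2: S_2 = -4.2 * (-2.09)^2 ≈ -18.35
i=3: S_3 = -4.2 * (-2.09)^3 ≈ 38.34
i=4: S_4 = -4.2 * (-2.09)^4 ≈ -80.14
i=5: S_5 = -4.2 * (-2.09)^5 ≈ 167.49
The first 6 terms are: [-4.2, 8.78, -18.35, 38.34, -80.14, 167.49]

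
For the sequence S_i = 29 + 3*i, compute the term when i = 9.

S_9 = 29 + 3*9 = 29 + 27 = 56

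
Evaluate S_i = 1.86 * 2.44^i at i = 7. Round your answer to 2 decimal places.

S_7 = 1.86 * 2.44^7 ≈ 1.86 * 514.907 ≈ 957.73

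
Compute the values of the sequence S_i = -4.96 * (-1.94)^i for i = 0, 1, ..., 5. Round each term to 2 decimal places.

This is a geometric sequence.
i=0: S_0 = -4.96 * (-1.94)^0 = -4.96
i=1: S_1 = -4.96 * (-1.94)^1 ≈ 9.62
i=2: S_2 = -4.96 * (-1.94)^2 ≈ -18.67
i=3: S_3 = -4.96 * (-1.94)^3 ≈ 36.21
i=4: S_4 = -4.96 * (-1.94)^4 ≈ -70.26
i=5: S_5 = -4.96 * (-1.94)^5 ≈ 136.3
The first 6 terms are: [-4.96, 9.62, -18.67, 36.21, -70.26, 136.3]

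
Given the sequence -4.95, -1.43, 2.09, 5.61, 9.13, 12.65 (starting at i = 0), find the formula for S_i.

Check differences: -1.43 - -4.95 = 3.52
2.09 - -1.43 = 3.52
Common difference d = 3.52.
First term a = -4.95.
Formula: S_i = -4.95 + 3.52*i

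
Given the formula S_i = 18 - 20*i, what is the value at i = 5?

S_5 = 18 + -20*5 = 18 + -100 = -82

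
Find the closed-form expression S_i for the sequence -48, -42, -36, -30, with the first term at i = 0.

Check differences: -42 - -48 = 6
-36 - -42 = 6
Common difference d = 6.
First term a = -48.
Formula: S_i = -48 + 6*i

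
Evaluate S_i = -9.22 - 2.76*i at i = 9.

S_9 = -9.22 + -2.76*9 = -9.22 + -24.84 = -34.06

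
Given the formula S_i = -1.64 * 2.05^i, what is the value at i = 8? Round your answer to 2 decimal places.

S_8 = -1.64 * 2.05^8 ≈ -1.64 * 311.9111 ≈ -511.53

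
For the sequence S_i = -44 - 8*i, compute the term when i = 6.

S_6 = -44 + -8*6 = -44 + -48 = -92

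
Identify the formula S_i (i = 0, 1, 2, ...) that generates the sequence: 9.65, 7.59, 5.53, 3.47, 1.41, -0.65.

Check differences: 7.59 - 9.65 = -2.06
5.53 - 7.59 = -2.06
Common difference d = -2.06.
First term a = 9.65.
Formula: S_i = 9.65 - 2.06*i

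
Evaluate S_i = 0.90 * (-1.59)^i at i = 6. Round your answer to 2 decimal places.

S_6 = 0.9 * (-1.59)^6 ≈ 0.9 * 16.1578 ≈ 14.54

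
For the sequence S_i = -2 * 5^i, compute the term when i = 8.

S_8 = -2 * 5^8 = -2 * 390625 = -781250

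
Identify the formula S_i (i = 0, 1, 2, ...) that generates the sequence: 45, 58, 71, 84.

Check differences: 58 - 45 = 13
71 - 58 = 13
Common difference d = 13.
First term a = 45.
Formula: S_i = 45 + 13*i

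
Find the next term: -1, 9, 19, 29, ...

Differences: 9 - -1 = 10
This is an arithmetic sequence with common difference d = 10.
Next term = 29 + 10 = 39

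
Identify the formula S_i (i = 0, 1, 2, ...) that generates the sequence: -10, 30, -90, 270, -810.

Check ratios: 30 / -10 = -3.0
Common ratio r = -3.
First term a = -10.
Formula: S_i = -10 * (-3)^i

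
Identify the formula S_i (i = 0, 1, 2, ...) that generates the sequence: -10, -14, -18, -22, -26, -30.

Check differences: -14 - -10 = -4
-18 - -14 = -4
Common difference d = -4.
First term a = -10.
Formula: S_i = -10 - 4*i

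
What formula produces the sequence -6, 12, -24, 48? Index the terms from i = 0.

Check ratios: 12 / -6 = -2.0
Common ratio r = -2.
First term a = -6.
Formula: S_i = -6 * (-2)^i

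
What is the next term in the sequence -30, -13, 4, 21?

Differences: -13 - -30 = 17
This is an arithmetic sequence with common difference d = 17.
Next term = 21 + 17 = 38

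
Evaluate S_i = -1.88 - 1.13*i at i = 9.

S_9 = -1.88 + -1.13*9 = -1.88 + -10.17 = -12.05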